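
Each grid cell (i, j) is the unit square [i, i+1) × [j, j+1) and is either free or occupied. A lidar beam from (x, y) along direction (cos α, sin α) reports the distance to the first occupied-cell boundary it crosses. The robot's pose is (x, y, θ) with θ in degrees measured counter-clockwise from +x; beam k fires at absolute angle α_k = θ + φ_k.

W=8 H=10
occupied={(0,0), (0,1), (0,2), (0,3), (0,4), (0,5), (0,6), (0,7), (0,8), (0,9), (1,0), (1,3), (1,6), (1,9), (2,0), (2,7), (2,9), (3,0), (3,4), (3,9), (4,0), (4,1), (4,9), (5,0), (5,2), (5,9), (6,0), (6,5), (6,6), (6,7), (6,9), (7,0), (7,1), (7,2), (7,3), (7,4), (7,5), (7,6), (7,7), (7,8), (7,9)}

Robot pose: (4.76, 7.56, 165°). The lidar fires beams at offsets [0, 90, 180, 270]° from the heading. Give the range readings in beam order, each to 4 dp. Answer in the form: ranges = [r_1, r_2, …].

ranges = [3.8926, 2.9364, 1.2837, 1.4908]

beam 1: φ=0°, α=165°
  direction (-0.9659, 0.2588); cell (4,7); t to first gridline: x 0.7868, y 1.7000 (then +1.0353 / +3.8637)
    (3,7) via x @ 0.7868
    (3,8) via y @ 1.7000
    (2,8) via x @ 1.8221
    (1,8) via x @ 2.8574
    (0,8) via x @ 3.8926  # hit
  → r_1 = 3.8926
beam 2: φ=90°, α=255°
  direction (-0.2588, -0.9659); cell (4,7); t to first gridline: x 2.9364, y 0.5798 (then +3.8637 / +1.0353)
    (4,6) via y @ 0.5798
    (4,5) via y @ 1.6150
    (4,4) via y @ 2.6503
    (3,4) via x @ 2.9364  # hit
  → r_2 = 2.9364
beam 3: φ=180°, α=345°
  direction (0.9659, -0.2588); cell (4,7); t to first gridline: x 0.2485, y 2.1637 (then +1.0353 / +3.8637)
    (5,7) via x @ 0.2485
    (6,7) via x @ 1.2837  # hit
  → r_3 = 1.2837
beam 4: φ=270°, α=75°
  direction (0.2588, 0.9659); cell (4,7); t to first gridline: x 0.9273, y 0.4555 (then +3.8637 / +1.0353)
    (4,8) via y @ 0.4555
    (5,8) via x @ 0.9273
    (5,9) via y @ 1.4908  # hit
  → r_4 = 1.4908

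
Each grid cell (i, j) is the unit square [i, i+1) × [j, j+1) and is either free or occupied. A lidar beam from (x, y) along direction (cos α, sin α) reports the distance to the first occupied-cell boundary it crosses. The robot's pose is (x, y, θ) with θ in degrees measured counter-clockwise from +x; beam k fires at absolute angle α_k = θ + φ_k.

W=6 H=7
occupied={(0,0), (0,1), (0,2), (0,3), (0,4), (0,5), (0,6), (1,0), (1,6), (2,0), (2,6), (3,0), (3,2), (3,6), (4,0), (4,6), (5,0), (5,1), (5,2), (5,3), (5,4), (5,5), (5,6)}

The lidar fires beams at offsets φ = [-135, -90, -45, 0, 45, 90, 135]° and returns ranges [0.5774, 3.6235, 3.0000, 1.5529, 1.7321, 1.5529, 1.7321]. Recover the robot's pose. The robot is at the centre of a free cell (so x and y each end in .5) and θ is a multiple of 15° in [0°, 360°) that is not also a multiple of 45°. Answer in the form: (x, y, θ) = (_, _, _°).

(x, y, θ) = (2.5, 2.5, 165°)

The pose lattice has 19·16 = 304 candidates. Test each by forward raycasting.
  (1.5, 1.5, 15°): beam 2 = 0.5176 ≠ 3.6235 ✗
  (2.5, 5.5, 165°): beam 1 = 1.0000 ≠ 0.5774 ✗
  (4.5, 3.5, 285°): beam 1 = 4.0415 ≠ 0.5774 ✗
  …
  (2.5, 2.5, 165°): r_1=0.5774, r_2=3.6235, r_3=3.0000, r_4=1.5529, r_5=1.7321, r_6=1.5529, r_7=1.7321 — all match ✓
Unique over the lattice → pose = (2.5, 2.5, 165°).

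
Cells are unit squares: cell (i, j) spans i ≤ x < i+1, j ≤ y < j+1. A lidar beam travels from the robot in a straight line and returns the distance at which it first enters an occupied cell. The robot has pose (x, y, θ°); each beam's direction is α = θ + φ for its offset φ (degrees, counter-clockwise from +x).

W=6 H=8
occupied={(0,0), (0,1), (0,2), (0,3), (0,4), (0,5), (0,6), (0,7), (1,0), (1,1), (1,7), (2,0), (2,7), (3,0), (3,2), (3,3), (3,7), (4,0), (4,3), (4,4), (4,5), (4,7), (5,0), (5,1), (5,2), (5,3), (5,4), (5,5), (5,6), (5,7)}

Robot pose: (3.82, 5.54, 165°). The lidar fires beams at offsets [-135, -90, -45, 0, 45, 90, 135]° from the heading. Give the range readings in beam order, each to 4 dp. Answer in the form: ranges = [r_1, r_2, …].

ranges = [0.2078, 1.5115, 1.6859, 2.9195, 3.2563, 1.5943, 0.3600]

beam 1: φ=-135°, α=30°
  cosα=0.8660 sinα=0.5000 | (3,5) | tMaxX 0.2078 tMaxY 0.9200 | tΔX 1.1547 tΔY 2.0000
    t=0.2078 [x] (4,5) — stop
  → r_1 = 0.2078
beam 2: φ=-90°, α=75°
  cosα=0.2588 sinα=0.9659 | (3,5) | tMaxX 0.6955 tMaxY 0.4762 | tΔX 3.8637 tΔY 1.0353
    t=0.4762 [y] (3,6)
    t=0.6955 [x] (4,6)
    t=1.5115 [y] (4,7) — stop
  → r_2 = 1.5115
beam 3: φ=-45°, α=120°
  cosα=-0.5000 sinα=0.8660 | (3,5) | tMaxX 1.6400 tMaxY 0.5312 | tΔX 2.0000 tΔY 1.1547
    t=0.5312 [y] (3,6)
    t=1.6400 [x] (2,6)
    t=1.6859 [y] (2,7) — stop
  → r_3 = 1.6859
beam 4: φ=0°, α=165°
  cosα=-0.9659 sinα=0.2588 | (3,5) | tMaxX 0.8489 tMaxY 1.7773 | tΔX 1.0353 tΔY 3.8637
    t=0.8489 [x] (2,5)
    t=1.7773 [y] (2,6)
    t=1.8842 [x] (1,6)
    t=2.9195 [x] (0,6) — stop
  → r_4 = 2.9195
beam 5: φ=45°, α=210°
  cosα=-0.8660 sinα=-0.5000 | (3,5) | tMaxX 0.9469 tMaxY 1.0800 | tΔX 1.1547 tΔY 2.0000
    t=0.9469 [x] (2,5)
    t=1.0800 [y] (2,4)
    t=2.1016 [x] (1,4)
    t=3.0800 [y] (1,3)
    t=3.2563 [x] (0,3) — stop
  → r_5 = 3.2563
beam 6: φ=90°, α=255°
  cosα=-0.2588 sinα=-0.9659 | (3,5) | tMaxX 3.1682 tMaxY 0.5590 | tΔX 3.8637 tΔY 1.0353
    t=0.5590 [y] (3,4)
    t=1.5943 [y] (3,3) — stop
  → r_6 = 1.5943
beam 7: φ=135°, α=300°
  cosα=0.5000 sinα=-0.8660 | (3,5) | tMaxX 0.3600 tMaxY 0.6235 | tΔX 2.0000 tΔY 1.1547
    t=0.3600 [x] (4,5) — stop
  → r_7 = 0.3600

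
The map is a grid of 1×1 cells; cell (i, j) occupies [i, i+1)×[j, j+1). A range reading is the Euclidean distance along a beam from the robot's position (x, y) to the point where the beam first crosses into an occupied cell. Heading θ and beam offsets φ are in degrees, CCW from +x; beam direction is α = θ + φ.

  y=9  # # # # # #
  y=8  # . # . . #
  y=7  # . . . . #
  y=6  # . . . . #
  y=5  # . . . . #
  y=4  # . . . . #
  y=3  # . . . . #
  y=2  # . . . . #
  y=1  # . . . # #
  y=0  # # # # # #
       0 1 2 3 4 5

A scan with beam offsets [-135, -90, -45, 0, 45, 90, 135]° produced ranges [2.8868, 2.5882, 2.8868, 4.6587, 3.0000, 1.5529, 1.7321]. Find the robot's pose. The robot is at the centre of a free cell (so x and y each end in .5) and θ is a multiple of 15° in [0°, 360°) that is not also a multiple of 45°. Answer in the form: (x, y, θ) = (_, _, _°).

Candidates: 30 free-cell centres × 16 headings = 480 poses. Raycast each; keep the one whose scan matches to 4 dp.
  (1.5, 5.5, 195°): beam 2 = 1.9319 ≠ 2.5882 ✗
  (3.5, 5.5, 300°): beam 1 = 2.5882 ≠ 2.8868 ✗
  (2.5, 4.5, 120°): beam 1 = 2.5882 ≠ 2.8868 ✗
  …
  (3.5, 5.5, 255°): r_1=2.8868, r_2=2.5882, r_3=2.8868, r_4=4.6587, r_5=3.0000, r_6=1.5529, r_7=1.7321 — all match ✓
Only this pose fits every beam.

(x, y, θ) = (3.5, 5.5, 255°)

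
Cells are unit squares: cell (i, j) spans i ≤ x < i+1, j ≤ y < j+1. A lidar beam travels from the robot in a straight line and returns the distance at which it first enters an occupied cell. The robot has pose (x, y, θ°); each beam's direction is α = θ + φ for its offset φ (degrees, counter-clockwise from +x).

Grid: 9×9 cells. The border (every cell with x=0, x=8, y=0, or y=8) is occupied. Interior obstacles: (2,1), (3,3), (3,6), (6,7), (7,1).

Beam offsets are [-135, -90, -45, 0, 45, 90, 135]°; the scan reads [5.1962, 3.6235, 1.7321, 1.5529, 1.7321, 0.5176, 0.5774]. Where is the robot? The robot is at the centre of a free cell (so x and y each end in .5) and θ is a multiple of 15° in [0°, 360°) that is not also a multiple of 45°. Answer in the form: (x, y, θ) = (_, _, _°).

Candidates: 44 free-cell centres × 16 headings = 704 poses. Raycast each; keep the one whose scan matches to 4 dp.
  (4.5, 7.5, 195°): beam 1 = 0.5774 ≠ 5.1962 ✗
  (5.5, 5.5, 75°): beam 1 = 4.0415 ≠ 5.1962 ✗
  (6.5, 1.5, 105°): beam 1 = 0.5774 ≠ 5.1962 ✗
  …
  (4.5, 6.5, 75°): r_1=5.1962, r_2=3.6235, r_3=1.7321, r_4=1.5529, r_5=1.7321, r_6=0.5176, r_7=0.5774 — all match ✓
Unique over the lattice → pose = (4.5, 6.5, 75°).

(x, y, θ) = (4.5, 6.5, 75°)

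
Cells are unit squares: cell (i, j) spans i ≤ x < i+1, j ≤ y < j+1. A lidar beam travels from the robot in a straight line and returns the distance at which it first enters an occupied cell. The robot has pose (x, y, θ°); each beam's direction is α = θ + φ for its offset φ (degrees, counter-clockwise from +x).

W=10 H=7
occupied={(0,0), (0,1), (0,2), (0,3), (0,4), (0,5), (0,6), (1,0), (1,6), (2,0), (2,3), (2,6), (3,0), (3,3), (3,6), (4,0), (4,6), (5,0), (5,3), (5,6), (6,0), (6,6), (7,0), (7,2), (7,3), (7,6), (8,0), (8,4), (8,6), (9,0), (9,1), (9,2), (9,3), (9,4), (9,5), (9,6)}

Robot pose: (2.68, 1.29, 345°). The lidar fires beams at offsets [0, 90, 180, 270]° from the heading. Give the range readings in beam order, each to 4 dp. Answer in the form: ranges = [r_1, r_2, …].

ranges = [1.1205, 1.7703, 1.7393, 0.3002]

beam 1: φ=0°, α=345°
  dir = (cos 345°, sin 345°) = (0.9659, -0.2588); from cell (2,1)
  next x-line at t=0.3313, next y-line at t=1.1205; Δt_x=1.0353, Δt_y=3.8637
    x: enter (3,1) at t=0.3313
    y: enter (3,0) at t=1.1205 ← occupied
  → r_1 = 1.1205
beam 2: φ=90°, α=75°
  dir = (cos 75°, sin 75°) = (0.2588, 0.9659); from cell (2,1)
  next x-line at t=1.2364, next y-line at t=0.7350; Δt_x=3.8637, Δt_y=1.0353
    y: enter (2,2) at t=0.7350
    x: enter (3,2) at t=1.2364
    y: enter (3,3) at t=1.7703 ← occupied
  → r_2 = 1.7703
beam 3: φ=180°, α=165°
  dir = (cos 165°, sin 165°) = (-0.9659, 0.2588); from cell (2,1)
  next x-line at t=0.7040, next y-line at t=2.7432; Δt_x=1.0353, Δt_y=3.8637
    x: enter (1,1) at t=0.7040
    x: enter (0,1) at t=1.7393 ← occupied
  → r_3 = 1.7393
beam 4: φ=270°, α=255°
  dir = (cos 255°, sin 255°) = (-0.2588, -0.9659); from cell (2,1)
  next x-line at t=2.6273, next y-line at t=0.3002; Δt_x=3.8637, Δt_y=1.0353
    y: enter (2,0) at t=0.3002 ← occupied
  → r_4 = 0.3002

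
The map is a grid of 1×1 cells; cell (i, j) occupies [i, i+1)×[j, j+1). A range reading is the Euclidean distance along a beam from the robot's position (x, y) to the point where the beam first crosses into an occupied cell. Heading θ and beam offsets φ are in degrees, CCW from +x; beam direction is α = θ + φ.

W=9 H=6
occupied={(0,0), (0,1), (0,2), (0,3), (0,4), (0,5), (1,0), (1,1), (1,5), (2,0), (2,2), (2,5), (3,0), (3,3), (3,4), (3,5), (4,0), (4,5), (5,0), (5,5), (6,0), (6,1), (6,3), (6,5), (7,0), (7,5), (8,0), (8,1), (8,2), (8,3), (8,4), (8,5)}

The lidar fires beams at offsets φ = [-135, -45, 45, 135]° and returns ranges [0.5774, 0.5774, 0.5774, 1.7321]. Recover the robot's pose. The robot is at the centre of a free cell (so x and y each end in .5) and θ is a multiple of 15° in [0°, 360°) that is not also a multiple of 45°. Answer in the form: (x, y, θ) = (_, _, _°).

(x, y, θ) = (7.5, 1.5, 345°)

The pose lattice has 22·16 = 352 candidates. Test each by forward raycasting.
  (4.5, 4.5, 15°): beam 1 = 1.0000 ≠ 0.5774 ✗
  (3.5, 2.5, 240°): beam 1 = 0.5176 ≠ 0.5774 ✗
  (4.5, 4.5, 195°): beam 3 = 1.0000 ≠ 0.5774 ✗
  (4.5, 1.5, 105°): beam 1 = 1.0000 ≠ 0.5774 ✗
  …
  (7.5, 1.5, 345°): r_1=0.5774, r_2=0.5774, r_3=0.5774, r_4=1.7321 — all match ✓
No second candidate reproduces the full scan.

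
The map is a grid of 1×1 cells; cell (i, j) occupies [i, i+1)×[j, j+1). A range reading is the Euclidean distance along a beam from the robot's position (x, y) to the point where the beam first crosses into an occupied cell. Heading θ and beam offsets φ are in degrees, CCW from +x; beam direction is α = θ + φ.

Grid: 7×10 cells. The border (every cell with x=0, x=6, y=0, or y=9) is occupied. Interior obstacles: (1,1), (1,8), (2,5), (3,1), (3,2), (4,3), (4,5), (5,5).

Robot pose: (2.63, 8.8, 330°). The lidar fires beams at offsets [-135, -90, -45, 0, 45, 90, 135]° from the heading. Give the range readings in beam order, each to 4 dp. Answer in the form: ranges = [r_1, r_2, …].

ranges = [0.6522, 3.2600, 5.2933, 3.8913, 0.7727, 0.2309, 0.2071]

beam 1: φ=-135°, α=195°
  cosα=-0.9659 sinα=-0.2588 | (2,8) | tMaxX 0.6522 tMaxY 3.0910 | tΔX 1.0353 tΔY 3.8637
    t=0.6522 [x] (1,8) — stop
  → r_1 = 0.6522
beam 2: φ=-90°, α=240°
  cosα=-0.5000 sinα=-0.8660 | (2,8) | tMaxX 1.2600 tMaxY 0.9238 | tΔX 2.0000 tΔY 1.1547
    t=0.9238 [y] (2,7)
    t=1.2600 [x] (1,7)
    t=2.0785 [y] (1,6)
    t=3.2332 [y] (1,5)
    t=3.2600 [x] (0,5) — stop
  → r_2 = 3.2600
beam 3: φ=-45°, α=285°
  cosα=0.2588 sinα=-0.9659 | (2,8) | tMaxX 1.4296 tMaxY 0.8282 | tΔX 3.8637 tΔY 1.0353
    t=0.8282 [y] (2,7)
    t=1.4296 [x] (3,7)
    t=1.8635 [y] (3,6)
    t=2.8988 [y] (3,5)
    t=3.9340 [y] (3,4)
    t=4.9693 [y] (3,3)
    t=5.2933 [x] (4,3) — stop
  → r_3 = 5.2933
beam 4: φ=0°, α=330°
  cosα=0.8660 sinα=-0.5000 | (2,8) | tMaxX 0.4272 tMaxY 1.6000 | tΔX 1.1547 tΔY 2.0000
    t=0.4272 [x] (3,8)
    t=1.5819 [x] (4,8)
    t=1.6000 [y] (4,7)
    t=2.7366 [x] (5,7)
    t=3.6000 [y] (5,6)
    t=3.8913 [x] (6,6) — stop
  → r_4 = 3.8913
beam 5: φ=45°, α=15°
  cosα=0.9659 sinα=0.2588 | (2,8) | tMaxX 0.3831 tMaxY 0.7727 | tΔX 1.0353 tΔY 3.8637
    t=0.3831 [x] (3,8)
    t=0.7727 [y] (3,9) — stop
  → r_5 = 0.7727
beam 6: φ=90°, α=60°
  cosα=0.5000 sinα=0.8660 | (2,8) | tMaxX 0.7400 tMaxY 0.2309 | tΔX 2.0000 tΔY 1.1547
    t=0.2309 [y] (2,9) — stop
  → r_6 = 0.2309
beam 7: φ=135°, α=105°
  cosα=-0.2588 sinα=0.9659 | (2,8) | tMaxX 2.4341 tMaxY 0.2071 | tΔX 3.8637 tΔY 1.0353
    t=0.2071 [y] (2,9) — stop
  → r_7 = 0.2071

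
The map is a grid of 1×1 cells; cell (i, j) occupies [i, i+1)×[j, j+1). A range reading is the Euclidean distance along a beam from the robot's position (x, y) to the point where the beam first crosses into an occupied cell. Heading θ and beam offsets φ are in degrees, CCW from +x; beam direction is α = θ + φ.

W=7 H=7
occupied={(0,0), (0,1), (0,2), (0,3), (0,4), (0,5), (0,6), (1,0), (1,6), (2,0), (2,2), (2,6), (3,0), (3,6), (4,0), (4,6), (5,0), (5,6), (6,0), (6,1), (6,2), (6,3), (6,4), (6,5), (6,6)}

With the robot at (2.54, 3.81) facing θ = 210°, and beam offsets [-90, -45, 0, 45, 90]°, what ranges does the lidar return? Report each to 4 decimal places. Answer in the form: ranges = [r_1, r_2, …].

beam 1: φ=-90°, α=120°
  dir = (cos 120°, sin 120°) = (-0.5000, 0.8660); from cell (2,3)
  next x-line at t=1.0800, next y-line at t=0.2194; Δt_x=2.0000, Δt_y=1.1547
    y: enter (2,4) at t=0.2194
    x: enter (1,4) at t=1.0800
    y: enter (1,5) at t=1.3741
    y: enter (1,6) at t=2.5288 ← occupied
  → r_1 = 2.5288
beam 2: φ=-45°, α=165°
  dir = (cos 165°, sin 165°) = (-0.9659, 0.2588); from cell (2,3)
  next x-line at t=0.5590, next y-line at t=0.7341; Δt_x=1.0353, Δt_y=3.8637
    x: enter (1,3) at t=0.5590
    y: enter (1,4) at t=0.7341
    x: enter (0,4) at t=1.5943 ← occupied
  → r_2 = 1.5943
beam 3: φ=0°, α=210°
  dir = (cos 210°, sin 210°) = (-0.8660, -0.5000); from cell (2,3)
  next x-line at t=0.6235, next y-line at t=1.6200; Δt_x=1.1547, Δt_y=2.0000
    x: enter (1,3) at t=0.6235
    y: enter (1,2) at t=1.6200
    x: enter (0,2) at t=1.7782 ← occupied
  → r_3 = 1.7782
beam 4: φ=45°, α=255°
  dir = (cos 255°, sin 255°) = (-0.2588, -0.9659); from cell (2,3)
  next x-line at t=2.0864, next y-line at t=0.8386; Δt_x=3.8637, Δt_y=1.0353
    y: enter (2,2) at t=0.8386 ← occupied
  → r_4 = 0.8386
beam 5: φ=90°, α=300°
  dir = (cos 300°, sin 300°) = (0.5000, -0.8660); from cell (2,3)
  next x-line at t=0.9200, next y-line at t=0.9353; Δt_x=2.0000, Δt_y=1.1547
    x: enter (3,3) at t=0.9200
    y: enter (3,2) at t=0.9353
    y: enter (3,1) at t=2.0900
    x: enter (4,1) at t=2.9200
    y: enter (4,0) at t=3.2447 ← occupied
  → r_5 = 3.2447

ranges = [2.5288, 1.5943, 1.7782, 0.8386, 3.2447]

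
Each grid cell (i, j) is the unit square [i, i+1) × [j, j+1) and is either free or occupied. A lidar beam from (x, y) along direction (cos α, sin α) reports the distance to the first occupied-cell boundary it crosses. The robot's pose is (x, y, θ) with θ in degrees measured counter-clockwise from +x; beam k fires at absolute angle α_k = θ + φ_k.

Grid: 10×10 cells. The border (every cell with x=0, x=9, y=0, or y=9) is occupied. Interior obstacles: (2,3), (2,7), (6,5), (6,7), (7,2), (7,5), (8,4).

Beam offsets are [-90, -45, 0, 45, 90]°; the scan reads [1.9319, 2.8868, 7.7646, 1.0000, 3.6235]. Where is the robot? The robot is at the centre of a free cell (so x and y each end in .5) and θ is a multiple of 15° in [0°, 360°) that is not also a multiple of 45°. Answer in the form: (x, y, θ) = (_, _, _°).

(x, y, θ) = (5.5, 8.5, 255°)

The pose lattice has 57·16 = 912 candidates. Test each by forward raycasting.
  (1.5, 6.5, 345°): beam 3 = 4.6587 ≠ 7.7646 ✗
  (8.5, 6.5, 75°): beam 1 = 0.5176 ≠ 1.9319 ✗
  (5.5, 1.5, 300°): beam 1 = 1.0000 ≠ 1.9319 ✗
  (1.5, 6.5, 165°): beam 1 = 2.5882 ≠ 1.9319 ✗
  …
  (5.5, 8.5, 255°): r_1=1.9319, r_2=2.8868, r_3=7.7646, r_4=1.0000, r_5=3.6235 — all match ✓
Only this pose fits every beam.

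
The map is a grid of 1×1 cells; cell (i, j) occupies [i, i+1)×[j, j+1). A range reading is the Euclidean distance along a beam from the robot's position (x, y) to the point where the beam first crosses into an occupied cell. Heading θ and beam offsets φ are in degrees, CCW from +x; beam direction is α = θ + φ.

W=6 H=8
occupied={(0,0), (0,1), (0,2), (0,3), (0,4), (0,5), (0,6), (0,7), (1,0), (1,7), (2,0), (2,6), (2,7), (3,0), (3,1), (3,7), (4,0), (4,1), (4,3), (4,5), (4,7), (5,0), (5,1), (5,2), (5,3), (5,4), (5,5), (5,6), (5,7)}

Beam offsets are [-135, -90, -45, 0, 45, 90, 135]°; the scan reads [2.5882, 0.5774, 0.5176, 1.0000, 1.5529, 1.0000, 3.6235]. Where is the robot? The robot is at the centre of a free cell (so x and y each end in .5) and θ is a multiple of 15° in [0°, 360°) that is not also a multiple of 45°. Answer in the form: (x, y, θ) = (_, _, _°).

Candidates: 19 free-cell centres × 16 headings = 304 poses. Raycast each; keep the one whose scan matches to 4 dp.
  (3.5, 5.5, 255°): beam 1 = 1.0000 ≠ 2.5882 ✗
  (3.5, 6.5, 75°): beam 1 = 1.0000 ≠ 2.5882 ✗
  (1.5, 6.5, 330°): beam 1 = 0.5176 ≠ 2.5882 ✗
  …
  (3.5, 2.5, 330°): r_1=2.5882, r_2=0.5774, r_3=0.5176, r_4=1.0000, r_5=1.5529, r_6=1.0000, r_7=3.6235 — all match ✓
Only this pose fits every beam.

(x, y, θ) = (3.5, 2.5, 330°)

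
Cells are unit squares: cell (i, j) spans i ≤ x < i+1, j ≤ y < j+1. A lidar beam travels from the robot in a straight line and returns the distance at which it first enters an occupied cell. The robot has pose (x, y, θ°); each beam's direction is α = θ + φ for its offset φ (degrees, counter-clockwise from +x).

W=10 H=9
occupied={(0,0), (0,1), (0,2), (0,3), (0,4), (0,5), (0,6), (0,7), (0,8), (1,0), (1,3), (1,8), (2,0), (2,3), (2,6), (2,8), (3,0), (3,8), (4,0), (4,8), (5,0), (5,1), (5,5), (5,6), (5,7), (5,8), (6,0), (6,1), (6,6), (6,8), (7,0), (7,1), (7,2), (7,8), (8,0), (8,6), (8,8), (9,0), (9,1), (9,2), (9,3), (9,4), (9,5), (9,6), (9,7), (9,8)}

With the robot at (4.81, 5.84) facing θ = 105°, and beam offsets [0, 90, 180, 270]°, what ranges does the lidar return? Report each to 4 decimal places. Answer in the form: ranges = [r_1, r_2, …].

beam 1: φ=0°, α=105°
  d=(-0.2588,0.9659)  start (4,5)  tX=3.1296 tY=0.1656  stride 1/|dx|=3.8637 1/|dy|=1.0353
    cross y-line → (4,6), t=0.1656
    cross y-line → (4,7), t=1.2009
    cross y-line → (4,8), t=2.2362 (wall)
  → r_1 = 2.2362
beam 2: φ=90°, α=195°
  d=(-0.9659,-0.2588)  start (4,5)  tX=0.8386 tY=3.2455  stride 1/|dx|=1.0353 1/|dy|=3.8637
    cross x-line → (3,5), t=0.8386
    cross x-line → (2,5), t=1.8738
    cross x-line → (1,5), t=2.9091
    cross y-line → (1,4), t=3.2455
    cross x-line → (0,4), t=3.9444 (wall)
  → r_2 = 3.9444
beam 3: φ=180°, α=285°
  d=(0.2588,-0.9659)  start (4,5)  tX=0.7341 tY=0.8696  stride 1/|dx|=3.8637 1/|dy|=1.0353
    cross x-line → (5,5), t=0.7341 (wall)
  → r_3 = 0.7341
beam 4: φ=270°, α=15°
  d=(0.9659,0.2588)  start (4,5)  tX=0.1967 tY=0.6182  stride 1/|dx|=1.0353 1/|dy|=3.8637
    cross x-line → (5,5), t=0.1967 (wall)
  → r_4 = 0.1967

ranges = [2.2362, 3.9444, 0.7341, 0.1967]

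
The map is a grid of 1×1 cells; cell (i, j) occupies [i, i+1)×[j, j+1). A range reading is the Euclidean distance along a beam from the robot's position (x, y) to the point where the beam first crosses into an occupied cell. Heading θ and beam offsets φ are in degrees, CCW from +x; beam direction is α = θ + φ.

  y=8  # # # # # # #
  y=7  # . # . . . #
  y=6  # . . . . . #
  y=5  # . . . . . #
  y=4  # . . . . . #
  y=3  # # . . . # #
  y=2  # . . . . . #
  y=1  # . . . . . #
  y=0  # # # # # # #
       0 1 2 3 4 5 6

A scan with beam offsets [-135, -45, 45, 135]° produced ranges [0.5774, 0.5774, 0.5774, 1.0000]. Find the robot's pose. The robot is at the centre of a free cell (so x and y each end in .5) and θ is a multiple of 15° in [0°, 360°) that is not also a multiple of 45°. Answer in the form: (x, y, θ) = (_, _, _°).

Enumerate (i+0.5, j+0.5, θ) over the 32 free cells and 16 admissible headings. For each, cast all 4 beams and compare to the given ranges.
  (2.5, 5.5, 105°): beam 1 = 3.0000 ≠ 0.5774 ✗
  (1.5, 1.5, 60°): beam 1 = 0.5176 ≠ 0.5774 ✗
  (1.5, 2.5, 15°): beam 1 = 1.0000 ≠ 0.5774 ✗
  (5.5, 6.5, 30°): beam 1 = 5.6940 ≠ 0.5774 ✗
  …
  (1.5, 7.5, 105°): r_1=0.5774, r_2=0.5774, r_3=0.5774, r_4=1.0000 — all match ✓
No second candidate reproduces the full scan.

(x, y, θ) = (1.5, 7.5, 105°)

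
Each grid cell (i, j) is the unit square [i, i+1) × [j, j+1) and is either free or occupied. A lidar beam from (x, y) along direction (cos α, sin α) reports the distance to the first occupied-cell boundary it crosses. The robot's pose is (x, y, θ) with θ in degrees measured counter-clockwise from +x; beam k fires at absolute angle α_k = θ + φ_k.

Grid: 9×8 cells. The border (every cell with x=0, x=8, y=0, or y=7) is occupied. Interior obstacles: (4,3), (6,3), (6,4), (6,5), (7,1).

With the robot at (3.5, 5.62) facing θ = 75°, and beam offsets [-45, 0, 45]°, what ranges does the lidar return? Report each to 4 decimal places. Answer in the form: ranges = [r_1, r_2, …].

beam 1: φ=-45°, α=30°
  d=(0.8660,0.5000)  start (3,5)  tX=0.5774 tY=0.7600  stride 1/|dx|=1.1547 1/|dy|=2.0000
    cross x-line → (4,5), t=0.5774
    cross y-line → (4,6), t=0.7600
    cross x-line → (5,6), t=1.7321
    cross y-line → (5,7), t=2.7600 (wall)
  → r_1 = 2.7600
beam 2: φ=0°, α=75°
  d=(0.2588,0.9659)  start (3,5)  tX=1.9319 tY=0.3934  stride 1/|dx|=3.8637 1/|dy|=1.0353
    cross y-line → (3,6), t=0.3934
    cross y-line → (3,7), t=1.4287 (wall)
  → r_2 = 1.4287
beam 3: φ=45°, α=120°
  d=(-0.5000,0.8660)  start (3,5)  tX=1.0000 tY=0.4388  stride 1/|dx|=2.0000 1/|dy|=1.1547
    cross y-line → (3,6), t=0.4388
    cross x-line → (2,6), t=1.0000
    cross y-line → (2,7), t=1.5935 (wall)
  → r_3 = 1.5935

ranges = [2.7600, 1.4287, 1.5935]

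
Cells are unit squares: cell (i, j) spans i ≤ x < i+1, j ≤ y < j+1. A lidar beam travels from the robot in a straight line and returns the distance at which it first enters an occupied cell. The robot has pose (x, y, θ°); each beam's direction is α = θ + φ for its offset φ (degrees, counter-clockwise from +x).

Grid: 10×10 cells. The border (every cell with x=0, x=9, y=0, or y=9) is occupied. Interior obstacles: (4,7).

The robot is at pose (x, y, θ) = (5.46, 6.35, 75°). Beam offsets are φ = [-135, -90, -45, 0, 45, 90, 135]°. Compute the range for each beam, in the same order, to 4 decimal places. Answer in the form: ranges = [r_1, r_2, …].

beam 1: φ=-135°, α=300°
  direction (0.5000, -0.8660); cell (5,6); t to first gridline: x 1.0800, y 0.4041 (then +2.0000 / +1.1547)
    (5,5) via y @ 0.4041
    (6,5) via x @ 1.0800
    (6,4) via y @ 1.5588
    (6,3) via y @ 2.7135
    (7,3) via x @ 3.0800
    (7,2) via y @ 3.8682
    (7,1) via y @ 5.0229
    (8,1) via x @ 5.0800
    (8,0) via y @ 6.1776  # hit
  → r_1 = 6.1776
beam 2: φ=-90°, α=345°
  direction (0.9659, -0.2588); cell (5,6); t to first gridline: x 0.5590, y 1.3523 (then +1.0353 / +3.8637)
    (6,6) via x @ 0.5590
    (6,5) via y @ 1.3523
    (7,5) via x @ 1.5943
    (8,5) via x @ 2.6296
    (9,5) via x @ 3.6649  # hit
  → r_2 = 3.6649
beam 3: φ=-45°, α=30°
  direction (0.8660, 0.5000); cell (5,6); t to first gridline: x 0.6235, y 1.3000 (then +1.1547 / +2.0000)
    (6,6) via x @ 0.6235
    (6,7) via y @ 1.3000
    (7,7) via x @ 1.7782
    (8,7) via x @ 2.9329
    (8,8) via y @ 3.3000
    (9,8) via x @ 4.0876  # hit
  → r_3 = 4.0876
beam 4: φ=0°, α=75°
  direction (0.2588, 0.9659); cell (5,6); t to first gridline: x 2.0864, y 0.6729 (then +3.8637 / +1.0353)
    (5,7) via y @ 0.6729
    (5,8) via y @ 1.7082
    (6,8) via x @ 2.0864
    (6,9) via y @ 2.7435  # hit
  → r_4 = 2.7435
beam 5: φ=45°, α=120°
  direction (-0.5000, 0.8660); cell (5,6); t to first gridline: x 0.9200, y 0.7506 (then +2.0000 / +1.1547)
    (5,7) via y @ 0.7506
    (4,7) via x @ 0.9200  # hit
  → r_5 = 0.9200
beam 6: φ=90°, α=165°
  direction (-0.9659, 0.2588); cell (5,6); t to first gridline: x 0.4762, y 2.5114 (then +1.0353 / +3.8637)
    (4,6) via x @ 0.4762
    (3,6) via x @ 1.5115
    (3,7) via y @ 2.5114
    (2,7) via x @ 2.5468
    (1,7) via x @ 3.5821
    (0,7) via x @ 4.6173  # hit
  → r_6 = 4.6173
beam 7: φ=135°, α=210°
  direction (-0.8660, -0.5000); cell (5,6); t to first gridline: x 0.5312, y 0.7000 (then +1.1547 / +2.0000)
    (4,6) via x @ 0.5312
    (4,5) via y @ 0.7000
    (3,5) via x @ 1.6859
    (3,4) via y @ 2.7000
    (2,4) via x @ 2.8406
    (1,4) via x @ 3.9953
    (1,3) via y @ 4.7000
    (0,3) via x @ 5.1500  # hit
  → r_7 = 5.1500

ranges = [6.1776, 3.6649, 4.0876, 2.7435, 0.9200, 4.6173, 5.1500]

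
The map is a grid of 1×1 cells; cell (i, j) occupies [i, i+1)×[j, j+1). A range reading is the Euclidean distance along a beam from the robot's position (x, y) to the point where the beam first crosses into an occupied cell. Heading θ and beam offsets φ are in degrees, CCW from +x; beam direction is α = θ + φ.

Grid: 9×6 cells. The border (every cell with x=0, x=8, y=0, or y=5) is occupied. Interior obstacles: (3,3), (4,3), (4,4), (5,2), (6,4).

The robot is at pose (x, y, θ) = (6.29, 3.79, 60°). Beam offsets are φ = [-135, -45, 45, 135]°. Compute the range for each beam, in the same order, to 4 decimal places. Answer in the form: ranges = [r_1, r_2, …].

ranges = [2.8884, 1.7703, 0.2174, 1.3355]

beam 1: φ=-135°, α=285°
  direction (0.2588, -0.9659); cell (6,3); t to first gridline: x 2.7432, y 0.8179 (then +3.8637 / +1.0353)
    (6,2) via y @ 0.8179
    (6,1) via y @ 1.8531
    (7,1) via x @ 2.7432
    (7,0) via y @ 2.8884  # hit
  → r_1 = 2.8884
beam 2: φ=-45°, α=15°
  direction (0.9659, 0.2588); cell (6,3); t to first gridline: x 0.7350, y 0.8114 (then +1.0353 / +3.8637)
    (7,3) via x @ 0.7350
    (7,4) via y @ 0.8114
    (8,4) via x @ 1.7703  # hit
  → r_2 = 1.7703
beam 3: φ=45°, α=105°
  direction (-0.2588, 0.9659); cell (6,3); t to first gridline: x 1.1205, y 0.2174 (then +3.8637 / +1.0353)
    (6,4) via y @ 0.2174  # hit
  → r_3 = 0.2174
beam 4: φ=135°, α=195°
  direction (-0.9659, -0.2588); cell (6,3); t to first gridline: x 0.3002, y 3.0523 (then +1.0353 / +3.8637)
    (5,3) via x @ 0.3002
    (4,3) via x @ 1.3355  # hit
  → r_4 = 1.3355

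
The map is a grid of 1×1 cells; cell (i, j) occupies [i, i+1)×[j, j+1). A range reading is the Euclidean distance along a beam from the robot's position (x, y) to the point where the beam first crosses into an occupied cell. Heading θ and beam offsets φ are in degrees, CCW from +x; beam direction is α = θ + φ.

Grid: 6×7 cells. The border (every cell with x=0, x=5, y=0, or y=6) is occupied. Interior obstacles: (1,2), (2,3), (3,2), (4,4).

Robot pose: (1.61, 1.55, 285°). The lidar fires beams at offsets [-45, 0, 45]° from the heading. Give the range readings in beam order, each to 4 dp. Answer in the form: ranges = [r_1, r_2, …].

beam 1: φ=-45°, α=240°
  cosα=-0.5000 sinα=-0.8660 | (1,1) | tMaxX 1.2200 tMaxY 0.6351 | tΔX 2.0000 tΔY 1.1547
    t=0.6351 [y] (1,0) — stop
  → r_1 = 0.6351
beam 2: φ=0°, α=285°
  cosα=0.2588 sinα=-0.9659 | (1,1) | tMaxX 1.5068 tMaxY 0.5694 | tΔX 3.8637 tΔY 1.0353
    t=0.5694 [y] (1,0) — stop
  → r_2 = 0.5694
beam 3: φ=45°, α=330°
  cosα=0.8660 sinα=-0.5000 | (1,1) | tMaxX 0.4503 tMaxY 1.1000 | tΔX 1.1547 tΔY 2.0000
    t=0.4503 [x] (2,1)
    t=1.1000 [y] (2,0) — stop
  → r_3 = 1.1000

ranges = [0.6351, 0.5694, 1.1000]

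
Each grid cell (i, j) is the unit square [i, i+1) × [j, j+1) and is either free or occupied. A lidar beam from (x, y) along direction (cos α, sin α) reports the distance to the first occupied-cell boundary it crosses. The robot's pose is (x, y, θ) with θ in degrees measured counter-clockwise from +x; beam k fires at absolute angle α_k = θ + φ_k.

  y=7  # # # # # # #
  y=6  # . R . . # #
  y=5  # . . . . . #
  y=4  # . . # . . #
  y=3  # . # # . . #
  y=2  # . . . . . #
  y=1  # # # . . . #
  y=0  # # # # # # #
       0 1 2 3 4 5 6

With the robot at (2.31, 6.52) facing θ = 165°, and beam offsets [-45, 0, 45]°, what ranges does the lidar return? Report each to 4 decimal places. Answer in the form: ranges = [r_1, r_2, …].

beam 1: φ=-45°, α=120°
  dir = (cos 120°, sin 120°) = (-0.5000, 0.8660); from cell (2,6)
  next x-line at t=0.6200, next y-line at t=0.5543; Δt_x=2.0000, Δt_y=1.1547
    y: enter (2,7) at t=0.5543 ← occupied
  → r_1 = 0.5543
beam 2: φ=0°, α=165°
  dir = (cos 165°, sin 165°) = (-0.9659, 0.2588); from cell (2,6)
  next x-line at t=0.3209, next y-line at t=1.8546; Δt_x=1.0353, Δt_y=3.8637
    x: enter (1,6) at t=0.3209
    x: enter (0,6) at t=1.3562 ← occupied
  → r_2 = 1.3562
beam 3: φ=45°, α=210°
  dir = (cos 210°, sin 210°) = (-0.8660, -0.5000); from cell (2,6)
  next x-line at t=0.3580, next y-line at t=1.0400; Δt_x=1.1547, Δt_y=2.0000
    x: enter (1,6) at t=0.3580
    y: enter (1,5) at t=1.0400
    x: enter (0,5) at t=1.5127 ← occupied
  → r_3 = 1.5127

ranges = [0.5543, 1.3562, 1.5127]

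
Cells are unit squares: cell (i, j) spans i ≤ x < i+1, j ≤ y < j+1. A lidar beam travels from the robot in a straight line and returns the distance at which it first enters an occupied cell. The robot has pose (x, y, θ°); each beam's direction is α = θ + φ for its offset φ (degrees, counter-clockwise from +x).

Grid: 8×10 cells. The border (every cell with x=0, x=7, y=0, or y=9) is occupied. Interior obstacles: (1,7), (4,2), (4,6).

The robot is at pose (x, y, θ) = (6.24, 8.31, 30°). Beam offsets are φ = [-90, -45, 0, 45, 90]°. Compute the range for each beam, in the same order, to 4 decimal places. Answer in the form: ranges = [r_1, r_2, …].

beam 1: φ=-90°, α=300°
  dir = (cos 300°, sin 300°) = (0.5000, -0.8660); from cell (6,8)
  next x-line at t=1.5200, next y-line at t=0.3580; Δt_x=2.0000, Δt_y=1.1547
    y: enter (6,7) at t=0.3580
    y: enter (6,6) at t=1.5127
    x: enter (7,6) at t=1.5200 ← occupied
  → r_1 = 1.5200
beam 2: φ=-45°, α=345°
  dir = (cos 345°, sin 345°) = (0.9659, -0.2588); from cell (6,8)
  next x-line at t=0.7868, next y-line at t=1.1977; Δt_x=1.0353, Δt_y=3.8637
    x: enter (7,8) at t=0.7868 ← occupied
  → r_2 = 0.7868
beam 3: φ=0°, α=30°
  dir = (cos 30°, sin 30°) = (0.8660, 0.5000); from cell (6,8)
  next x-line at t=0.8776, next y-line at t=1.3800; Δt_x=1.1547, Δt_y=2.0000
    x: enter (7,8) at t=0.8776 ← occupied
  → r_3 = 0.8776
beam 4: φ=45°, α=75°
  dir = (cos 75°, sin 75°) = (0.2588, 0.9659); from cell (6,8)
  next x-line at t=2.9364, next y-line at t=0.7143; Δt_x=3.8637, Δt_y=1.0353
    y: enter (6,9) at t=0.7143 ← occupied
  → r_4 = 0.7143
beam 5: φ=90°, α=120°
  dir = (cos 120°, sin 120°) = (-0.5000, 0.8660); from cell (6,8)
  next x-line at t=0.4800, next y-line at t=0.7967; Δt_x=2.0000, Δt_y=1.1547
    x: enter (5,8) at t=0.4800
    y: enter (5,9) at t=0.7967 ← occupied
  → r_5 = 0.7967

ranges = [1.5200, 0.7868, 0.8776, 0.7143, 0.7967]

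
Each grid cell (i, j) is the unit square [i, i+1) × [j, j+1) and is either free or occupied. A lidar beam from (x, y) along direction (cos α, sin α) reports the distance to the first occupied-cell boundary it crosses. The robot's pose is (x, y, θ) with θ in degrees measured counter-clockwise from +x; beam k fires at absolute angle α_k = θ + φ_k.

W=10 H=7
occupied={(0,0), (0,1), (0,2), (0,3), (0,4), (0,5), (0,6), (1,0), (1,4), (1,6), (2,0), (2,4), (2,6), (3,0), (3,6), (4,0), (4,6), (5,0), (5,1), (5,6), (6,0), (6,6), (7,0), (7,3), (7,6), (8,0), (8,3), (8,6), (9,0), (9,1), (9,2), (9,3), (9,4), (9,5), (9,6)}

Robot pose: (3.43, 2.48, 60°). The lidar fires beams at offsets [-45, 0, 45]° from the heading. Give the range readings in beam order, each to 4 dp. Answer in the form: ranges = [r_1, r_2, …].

beam 1: φ=-45°, α=15°
  cosα=0.9659 sinα=0.2588 | (3,2) | tMaxX 0.5901 tMaxY 2.0091 | tΔX 1.0353 tΔY 3.8637
    t=0.5901 [x] (4,2)
    t=1.6254 [x] (5,2)
    t=2.0091 [y] (5,3)
    t=2.6607 [x] (6,3)
    t=3.6959 [x] (7,3) — stop
  → r_1 = 3.6959
beam 2: φ=0°, α=60°
  cosα=0.5000 sinα=0.8660 | (3,2) | tMaxX 1.1400 tMaxY 0.6004 | tΔX 2.0000 tΔY 1.1547
    t=0.6004 [y] (3,3)
    t=1.1400 [x] (4,3)
    t=1.7551 [y] (4,4)
    t=2.9098 [y] (4,5)
    t=3.1400 [x] (5,5)
    t=4.0645 [y] (5,6) — stop
  → r_2 = 4.0645
beam 3: φ=45°, α=105°
  cosα=-0.2588 sinα=0.9659 | (3,2) | tMaxX 1.6614 tMaxY 0.5383 | tΔX 3.8637 tΔY 1.0353
    t=0.5383 [y] (3,3)
    t=1.5736 [y] (3,4)
    t=1.6614 [x] (2,4) — stop
  → r_3 = 1.6614

ranges = [3.6959, 4.0645, 1.6614]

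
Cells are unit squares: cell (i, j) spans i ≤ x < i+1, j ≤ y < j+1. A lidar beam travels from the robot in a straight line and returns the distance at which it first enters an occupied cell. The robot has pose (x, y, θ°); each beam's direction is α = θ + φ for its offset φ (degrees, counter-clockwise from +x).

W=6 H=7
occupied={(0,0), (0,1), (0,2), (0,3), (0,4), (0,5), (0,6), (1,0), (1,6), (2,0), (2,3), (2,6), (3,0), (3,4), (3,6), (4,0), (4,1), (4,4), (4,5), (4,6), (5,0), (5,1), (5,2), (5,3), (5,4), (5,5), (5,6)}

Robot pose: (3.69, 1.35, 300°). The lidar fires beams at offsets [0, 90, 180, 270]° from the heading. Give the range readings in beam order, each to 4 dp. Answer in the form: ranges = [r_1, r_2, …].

ranges = [0.4041, 0.3580, 1.9053, 0.7000]

beam 1: φ=0°, α=300°
  direction (0.5000, -0.8660); cell (3,1); t to first gridline: x 0.6200, y 0.4041 (then +2.0000 / +1.1547)
    (3,0) via y @ 0.4041  # hit
  → r_1 = 0.4041
beam 2: φ=90°, α=30°
  direction (0.8660, 0.5000); cell (3,1); t to first gridline: x 0.3580, y 1.3000 (then +1.1547 / +2.0000)
    (4,1) via x @ 0.3580  # hit
  → r_2 = 0.3580
beam 3: φ=180°, α=120°
  direction (-0.5000, 0.8660); cell (3,1); t to first gridline: x 1.3800, y 0.7506 (then +2.0000 / +1.1547)
    (3,2) via y @ 0.7506
    (2,2) via x @ 1.3800
    (2,3) via y @ 1.9053  # hit
  → r_3 = 1.9053
beam 4: φ=270°, α=210°
  direction (-0.8660, -0.5000); cell (3,1); t to first gridline: x 0.7967, y 0.7000 (then +1.1547 / +2.0000)
    (3,0) via y @ 0.7000  # hit
  → r_4 = 0.7000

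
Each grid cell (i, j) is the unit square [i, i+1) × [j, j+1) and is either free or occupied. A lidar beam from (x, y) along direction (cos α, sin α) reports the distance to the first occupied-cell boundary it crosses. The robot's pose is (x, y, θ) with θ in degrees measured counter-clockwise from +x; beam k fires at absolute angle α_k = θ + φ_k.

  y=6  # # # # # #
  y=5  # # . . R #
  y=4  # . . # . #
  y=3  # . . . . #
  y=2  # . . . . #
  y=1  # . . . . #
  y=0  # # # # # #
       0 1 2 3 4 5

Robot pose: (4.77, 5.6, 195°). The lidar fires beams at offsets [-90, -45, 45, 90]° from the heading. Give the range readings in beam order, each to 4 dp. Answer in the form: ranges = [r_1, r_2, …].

beam 1: φ=-90°, α=105°
  cosα=-0.2588 sinα=0.9659 | (4,5) | tMaxX 2.9751 tMaxY 0.4141 | tΔX 3.8637 tΔY 1.0353
    t=0.4141 [y] (4,6) — stop
  → r_1 = 0.4141
beam 2: φ=-45°, α=150°
  cosα=-0.8660 sinα=0.5000 | (4,5) | tMaxX 0.8891 tMaxY 0.8000 | tΔX 1.1547 tΔY 2.0000
    t=0.8000 [y] (4,6) — stop
  → r_2 = 0.8000
beam 3: φ=45°, α=240°
  cosα=-0.5000 sinα=-0.8660 | (4,5) | tMaxX 1.5400 tMaxY 0.6928 | tΔX 2.0000 tΔY 1.1547
    t=0.6928 [y] (4,4)
    t=1.5400 [x] (3,4) — stop
  → r_3 = 1.5400
beam 4: φ=90°, α=285°
  cosα=0.2588 sinα=-0.9659 | (4,5) | tMaxX 0.8887 tMaxY 0.6212 | tΔX 3.8637 tΔY 1.0353
    t=0.6212 [y] (4,4)
    t=0.8887 [x] (5,4) — stop
  → r_4 = 0.8887

ranges = [0.4141, 0.8000, 1.5400, 0.8887]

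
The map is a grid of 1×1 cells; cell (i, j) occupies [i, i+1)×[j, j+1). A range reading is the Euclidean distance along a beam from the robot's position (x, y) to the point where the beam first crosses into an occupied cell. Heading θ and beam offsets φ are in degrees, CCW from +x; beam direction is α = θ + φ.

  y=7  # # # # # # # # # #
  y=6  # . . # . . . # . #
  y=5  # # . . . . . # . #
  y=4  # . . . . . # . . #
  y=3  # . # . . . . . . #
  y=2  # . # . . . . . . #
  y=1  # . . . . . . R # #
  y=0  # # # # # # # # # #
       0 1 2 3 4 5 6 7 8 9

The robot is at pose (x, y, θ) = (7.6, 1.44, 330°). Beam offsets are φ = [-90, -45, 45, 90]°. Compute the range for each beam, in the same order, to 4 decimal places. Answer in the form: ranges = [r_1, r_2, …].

ranges = [0.5081, 0.4555, 0.4141, 2.8000]

beam 1: φ=-90°, α=240°
  cosα=-0.5000 sinα=-0.8660 | (7,1) | tMaxX 1.2000 tMaxY 0.5081 | tΔX 2.0000 tΔY 1.1547
    t=0.5081 [y] (7,0) — stop
  → r_1 = 0.5081
beam 2: φ=-45°, α=285°
  cosα=0.2588 sinα=-0.9659 | (7,1) | tMaxX 1.5455 tMaxY 0.4555 | tΔX 3.8637 tΔY 1.0353
    t=0.4555 [y] (7,0) — stop
  → r_2 = 0.4555
beam 3: φ=45°, α=15°
  cosα=0.9659 sinα=0.2588 | (7,1) | tMaxX 0.4141 tMaxY 2.1637 | tΔX 1.0353 tΔY 3.8637
    t=0.4141 [x] (8,1) — stop
  → r_3 = 0.4141
beam 4: φ=90°, α=60°
  cosα=0.5000 sinα=0.8660 | (7,1) | tMaxX 0.8000 tMaxY 0.6466 | tΔX 2.0000 tΔY 1.1547
    t=0.6466 [y] (7,2)
    t=0.8000 [x] (8,2)
    t=1.8013 [y] (8,3)
    t=2.8000 [x] (9,3) — stop
  → r_4 = 2.8000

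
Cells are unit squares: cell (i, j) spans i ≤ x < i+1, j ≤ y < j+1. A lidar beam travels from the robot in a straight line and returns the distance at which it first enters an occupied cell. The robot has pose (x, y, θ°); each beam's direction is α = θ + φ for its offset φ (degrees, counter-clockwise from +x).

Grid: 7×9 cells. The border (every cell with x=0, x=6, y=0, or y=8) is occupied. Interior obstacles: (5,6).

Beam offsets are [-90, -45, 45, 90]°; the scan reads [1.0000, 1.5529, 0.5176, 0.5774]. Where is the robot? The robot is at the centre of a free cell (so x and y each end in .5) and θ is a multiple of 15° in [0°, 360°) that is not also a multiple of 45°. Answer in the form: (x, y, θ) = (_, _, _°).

(x, y, θ) = (4.5, 7.5, 30°)

Candidates: 34 free-cell centres × 16 headings = 544 poses. Raycast each; keep the one whose scan matches to 4 dp.
  (5.5, 5.5, 15°): beam 1 = 1.9319 ≠ 1.0000 ✗
  (1.5, 1.5, 15°): beam 1 = 0.5176 ≠ 1.0000 ✗
  (4.5, 5.5, 330°): beam 1 = 5.1962 ≠ 1.0000 ✗
  …
  (4.5, 7.5, 30°): r_1=1.0000, r_2=1.5529, r_3=0.5176, r_4=0.5774 — all match ✓
Only this pose fits every beam.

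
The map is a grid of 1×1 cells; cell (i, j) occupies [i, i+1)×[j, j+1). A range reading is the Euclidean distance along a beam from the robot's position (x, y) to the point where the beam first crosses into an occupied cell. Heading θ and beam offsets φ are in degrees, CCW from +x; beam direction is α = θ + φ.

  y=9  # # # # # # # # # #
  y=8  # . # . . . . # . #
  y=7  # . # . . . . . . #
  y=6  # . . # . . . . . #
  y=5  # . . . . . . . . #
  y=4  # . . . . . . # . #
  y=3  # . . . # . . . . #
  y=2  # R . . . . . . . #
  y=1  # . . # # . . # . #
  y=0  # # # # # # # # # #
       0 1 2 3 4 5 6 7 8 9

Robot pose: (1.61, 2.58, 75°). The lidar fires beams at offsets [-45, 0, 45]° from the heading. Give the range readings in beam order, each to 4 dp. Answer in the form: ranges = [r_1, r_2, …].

beam 1: φ=-45°, α=30°
  dir = (cos 30°, sin 30°) = (0.8660, 0.5000); from cell (1,2)
  next x-line at t=0.4503, next y-line at t=0.8400; Δt_x=1.1547, Δt_y=2.0000
    x: enter (2,2) at t=0.4503
    y: enter (2,3) at t=0.8400
    x: enter (3,3) at t=1.6050
    x: enter (4,3) at t=2.7597 ← occupied
  → r_1 = 2.7597
beam 2: φ=0°, α=75°
  dir = (cos 75°, sin 75°) = (0.2588, 0.9659); from cell (1,2)
  next x-line at t=1.5068, next y-line at t=0.4348; Δt_x=3.8637, Δt_y=1.0353
    y: enter (1,3) at t=0.4348
    y: enter (1,4) at t=1.4701
    x: enter (2,4) at t=1.5068
    y: enter (2,5) at t=2.5054
    y: enter (2,6) at t=3.5406
    y: enter (2,7) at t=4.5759 ← occupied
  → r_2 = 4.5759
beam 3: φ=45°, α=120°
  dir = (cos 120°, sin 120°) = (-0.5000, 0.8660); from cell (1,2)
  next x-line at t=1.2200, next y-line at t=0.4850; Δt_x=2.0000, Δt_y=1.1547
    y: enter (1,3) at t=0.4850
    x: enter (0,3) at t=1.2200 ← occupied
  → r_3 = 1.2200

ranges = [2.7597, 4.5759, 1.2200]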